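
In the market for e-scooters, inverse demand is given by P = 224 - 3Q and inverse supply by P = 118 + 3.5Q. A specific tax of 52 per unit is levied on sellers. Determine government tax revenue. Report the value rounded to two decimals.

432.00

Without the tax, 224 - 3Q = 118 + 3.5Q so Q* = 16.3077 and P* = 175.0769.
With the tax, sellers need 52 more per unit: 224 - 3Q = 118 + 3.5Q + 52, so Q_t = 8.3077. Buyers pay P_b = 199.0769; sellers receive P_s = P_b - 52 = 147.0769.
Tax revenue = t x Q_t = 52 x 8.3077 = 432.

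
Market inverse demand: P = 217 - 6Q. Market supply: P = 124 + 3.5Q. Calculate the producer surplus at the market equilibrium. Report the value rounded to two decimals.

Equilibrium: 217 - 6Q = 124 + 3.5Q, so Q* = 9.7895 and P* = 158.2632.
Producer surplus is the triangle above supply below P*: (1/2)(9.7895)(158.2632 - 124) = (1/2)(9.7895)(34.2632) = 167.7091.

167.71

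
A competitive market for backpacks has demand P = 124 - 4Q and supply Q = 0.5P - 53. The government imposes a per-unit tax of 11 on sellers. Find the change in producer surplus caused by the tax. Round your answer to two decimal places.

Rewriting supply in inverse form: P = 106 + 2Q.
Without the tax, 124 - 4Q = 106 + 2Q so Q* = 3 and P* = 112.
With the tax, sellers need 11 more per unit: 124 - 4Q = 106 + 2Q + 11, so Q_t = 1.1667. Buyers pay P_b = 119.3333; sellers receive P_s = P_b - 11 = 108.3333.
PS falls from (1/2)(3)(6) = 9 to (1/2)(1.1667)(2.3333) = 1.3611, a change of -7.6389.

-7.64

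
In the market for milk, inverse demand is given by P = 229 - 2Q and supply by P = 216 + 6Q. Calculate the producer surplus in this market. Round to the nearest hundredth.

Setting demand equal to supply, 13 = 8Q, so Q* = 1.625 and P* = 225.75.
The supply curve's price intercept is 216, so PS = (1/2)(Q*)(P* - 216) = (1/2)(1.625)(9.75) = 7.9219.

7.92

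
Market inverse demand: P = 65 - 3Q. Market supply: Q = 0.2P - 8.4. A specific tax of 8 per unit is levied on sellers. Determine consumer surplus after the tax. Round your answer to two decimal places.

5.27

Rewriting supply in inverse form: P = 42 + 5Q.
Without the tax, 65 - 3Q = 42 + 5Q so Q* = 2.875 and P* = 56.375.
A tax on sellers shifts supply up by 8: 65 - 3Q = 42 + 5Q + 8, so Q_t = 1.875. Buyers pay P_b = 59.375; sellers receive P_s = P_b - 8 = 51.375.
Consumer surplus is the triangle under demand above P_b: (1/2)(1.875)(65 - 59.375) = 5.2734.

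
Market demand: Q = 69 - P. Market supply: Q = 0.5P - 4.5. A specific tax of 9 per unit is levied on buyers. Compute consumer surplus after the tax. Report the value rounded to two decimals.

144.50

Rewriting demand in inverse form: P = 69 - Q.
Rewriting supply in inverse form: P = 9 + 2Q.
Without the tax, 69 - Q = 9 + 2Q so Q* = 20 and P* = 49.
With the tax, buyers' net willingness to pay falls by 9: (69 - 9) - Q = 9 + 2Q, so Q_t = 17. Buyers pay P_b = 52; sellers receive P_s = P_b - 9 = 43.
Consumer surplus is the triangle under demand above P_b: (1/2)(17)(69 - 52) = 144.5.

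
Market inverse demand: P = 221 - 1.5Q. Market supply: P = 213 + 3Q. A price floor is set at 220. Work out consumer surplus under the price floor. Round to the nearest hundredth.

Free-market equilibrium: 221 - 1.5Q = 213 + 3Q gives Q* = 1.7778, P* = 218.3333.
At the floor price 220, quantity demanded is (221 - 220)/1.5 = 0.6667; demand is the short side, so Q = 0.6667 trades at P = 220.
CS is the triangle under demand above 220: (1/2)(0.6667)(221 - 220) = 0.3333.

0.33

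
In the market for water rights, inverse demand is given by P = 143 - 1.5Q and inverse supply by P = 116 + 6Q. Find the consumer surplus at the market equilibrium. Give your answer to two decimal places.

Set 143 - 1.5Q = 116 + 6Q, which gives 27 = 7.5Q, so Q* = 3.6 and P* = 143 - 1.5(3.6) = 137.6.
Consumer surplus is the triangle under demand above P*: (1/2)(3.6)(143 - 137.6) = (1/2)(3.6)(5.4) = 9.72.

9.72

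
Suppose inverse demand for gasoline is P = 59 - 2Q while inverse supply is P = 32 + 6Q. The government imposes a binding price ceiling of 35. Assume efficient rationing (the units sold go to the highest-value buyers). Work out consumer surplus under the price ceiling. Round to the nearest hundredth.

11.75

Free-market equilibrium: 59 - 2Q = 32 + 6Q gives Q* = 3.375, P* = 52.25.
At P = 35, sellers supply (35 - 32)/6 = 0.5 while buyers want more, so the quantity traded is 0.5 at price 35.
The demand price at Q = 0.5 is 58. CS is the trapezoid between demand and 35 over [0, 0.5]: (1/2)[(59 - 35) + (58 - 35)](0.5) = 11.75.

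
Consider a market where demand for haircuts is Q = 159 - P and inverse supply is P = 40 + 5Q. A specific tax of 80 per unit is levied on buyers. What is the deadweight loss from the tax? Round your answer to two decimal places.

533.33

Rewriting demand in inverse form: P = 159 - Q.
Pre-tax equilibrium: 159 - Q = 40 + 5Q gives Q* = 19.8333, P* = 139.1667.
A tax on buyers shifts demand down by 80: (159 - 80) - Q = 40 + 5Q, so Q_t = 6.5. Buyers pay P_b = 152.5; sellers receive P_s = P_b - 80 = 72.5.
Deadweight loss is the triangle between the curves from Q_t to Q*: (1/2)(19.8333 - 6.5)(80) = 533.3333.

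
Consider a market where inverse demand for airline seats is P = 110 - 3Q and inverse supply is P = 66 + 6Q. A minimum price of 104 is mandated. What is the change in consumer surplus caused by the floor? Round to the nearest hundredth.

-29.85

Without the control, 110 - 3Q = 66 + 6Q so Q* = 4.8889 and P* = 95.3333.
At P = 104, buyers demand (110 - 104)/3 = 2 while sellers would supply more, so the quantity traded is 2 at price 104.
CS goes from (1/2)(4.8889)(14.6667) = 35.8519 to 6 (computed as (110 - 104)(2) - (1/2)(3)(2)^2), a change of -29.8519.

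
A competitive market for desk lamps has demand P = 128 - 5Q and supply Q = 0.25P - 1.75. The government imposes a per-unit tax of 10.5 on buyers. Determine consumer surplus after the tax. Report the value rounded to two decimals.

376.86

Rewriting supply in inverse form: P = 7 + 4Q.
Pre-tax equilibrium: 128 - 5Q = 7 + 4Q gives Q* = 13.4444, P* = 60.7778.
With the tax, buyers' net willingness to pay falls by 10.5: (128 - 10.5) - 5Q = 7 + 4Q, so Q_t = 12.2778. Buyers pay P_b = 66.6111; sellers receive P_s = P_b - 10.5 = 56.1111.
CS = (1/2)(Q_t)(128 - P_b) = (1/2)(12.2778)(61.3889) = 376.8596.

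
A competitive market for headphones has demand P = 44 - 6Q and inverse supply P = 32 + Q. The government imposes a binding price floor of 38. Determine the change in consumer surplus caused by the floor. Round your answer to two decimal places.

-5.82

Free-market equilibrium: 44 - 6Q = 32 + Q gives Q* = 1.7143, P* = 33.7143.
At the floor price 38, quantity demanded is (44 - 38)/6 = 1; demand is the short side, so Q = 1 trades at P = 38.
CS goes from (1/2)(1.7143)(10.2857) = 8.8163 to 3 (computed as (44 - 38)(1) - (1/2)(6)(1)^2), a change of -5.8163.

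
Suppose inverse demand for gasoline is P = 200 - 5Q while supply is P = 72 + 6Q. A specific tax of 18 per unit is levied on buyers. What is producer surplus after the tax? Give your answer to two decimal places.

300.00

Pre-tax equilibrium: 200 - 5Q = 72 + 6Q gives Q* = 11.6364, P* = 141.8182.
With the tax, buyers' net willingness to pay falls by 18: (200 - 18) - 5Q = 72 + 6Q, so Q_t = 10. Buyers pay P_b = 150; sellers receive P_s = P_b - 18 = 132.
Producer surplus is the triangle above supply below P_s: (1/2)(10)(132 - 72) = 300.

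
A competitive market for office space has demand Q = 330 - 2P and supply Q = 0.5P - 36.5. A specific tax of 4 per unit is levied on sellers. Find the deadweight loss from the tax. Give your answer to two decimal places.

Rewriting demand in inverse form: P = 165 - 0.5Q.
Rewriting supply in inverse form: P = 73 + 2Q.
Without the tax, 165 - 0.5Q = 73 + 2Q so Q* = 36.8 and P* = 146.6.
A tax on sellers shifts supply up by 4: 165 - 0.5Q = 73 + 2Q + 4, so Q_t = 35.2. Buyers pay P_b = 147.4; sellers receive P_s = P_b - 4 = 143.4.
The welfare triangle lost has base Q* - Q_t = 1.6 and height t = 4, so DWL = (1/2)(1.6)(4) = 3.2.

3.20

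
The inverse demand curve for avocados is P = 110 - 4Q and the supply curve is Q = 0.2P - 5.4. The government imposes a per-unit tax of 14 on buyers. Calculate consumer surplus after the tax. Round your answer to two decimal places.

117.56

Rewriting supply in inverse form: P = 27 + 5Q.
Without the tax, 110 - 4Q = 27 + 5Q so Q* = 9.2222 and P* = 73.1111.
A tax on buyers shifts demand down by 14: (110 - 14) - 4Q = 27 + 5Q, so Q_t = 7.6667. Buyers pay P_b = 79.3333; sellers receive P_s = P_b - 14 = 65.3333.
CS = (1/2)(Q_t)(110 - P_b) = (1/2)(7.6667)(30.6667) = 117.5556.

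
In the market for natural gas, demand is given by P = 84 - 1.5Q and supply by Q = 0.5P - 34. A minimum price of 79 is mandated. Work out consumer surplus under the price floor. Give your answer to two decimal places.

8.33

Rewriting supply in inverse form: P = 68 + 2Q.
Free-market equilibrium: 84 - 1.5Q = 68 + 2Q gives Q* = 4.5714, P* = 77.1429.
At the floor price 79, quantity demanded is (84 - 79)/1.5 = 3.3333; demand is the short side, so Q = 3.3333 trades at P = 79.
CS is the triangle under demand above 79: (1/2)(3.3333)(84 - 79) = 8.3333.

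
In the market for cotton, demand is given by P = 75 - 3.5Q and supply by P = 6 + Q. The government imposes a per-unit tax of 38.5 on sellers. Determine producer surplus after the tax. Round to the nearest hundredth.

Pre-tax equilibrium: 75 - 3.5Q = 6 + Q gives Q* = 15.3333, P* = 21.3333.
A tax on sellers shifts supply up by 38.5: 75 - 3.5Q = 6 + Q + 38.5, so Q_t = 6.7778. Buyers pay P_b = 51.2778; sellers receive P_s = P_b - 38.5 = 12.7778.
PS = (1/2)(Q_t)(P_s - 6) = (1/2)(6.7778)(6.7778) = 22.9691.

22.97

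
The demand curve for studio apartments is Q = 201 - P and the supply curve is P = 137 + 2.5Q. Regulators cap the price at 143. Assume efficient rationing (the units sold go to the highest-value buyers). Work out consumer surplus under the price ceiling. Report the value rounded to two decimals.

136.32

Rewriting demand in inverse form: P = 201 - Q.
Free-market equilibrium: 201 - Q = 137 + 2.5Q gives Q* = 18.2857, P* = 182.7143.
At P = 143, sellers supply (143 - 137)/2.5 = 2.4 while buyers want more, so the quantity traded is 2.4 at price 143.
The demand price at Q = 2.4 is 198.6. CS is the trapezoid between demand and 143 over [0, 2.4]: (1/2)[(201 - 143) + (198.6 - 143)](2.4) = 136.32.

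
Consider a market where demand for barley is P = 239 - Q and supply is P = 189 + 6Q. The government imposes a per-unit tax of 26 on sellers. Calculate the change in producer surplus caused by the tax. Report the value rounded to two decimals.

-117.80

Pre-tax equilibrium: 239 - Q = 189 + 6Q gives Q* = 7.1429, P* = 231.8571.
With the tax, sellers need 26 more per unit: 239 - Q = 189 + 6Q + 26, so Q_t = 3.4286. Buyers pay P_b = 235.5714; sellers receive P_s = P_b - 26 = 209.5714.
PS falls from (1/2)(7.1429)(42.8571) = 153.0612 to (1/2)(3.4286)(20.5714) = 35.2653, a change of -117.7959.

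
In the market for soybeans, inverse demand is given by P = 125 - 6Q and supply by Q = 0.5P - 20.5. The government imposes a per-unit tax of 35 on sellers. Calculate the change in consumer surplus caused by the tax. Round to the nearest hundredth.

-218.20

Rewriting supply in inverse form: P = 41 + 2Q.
Without the tax, 125 - 6Q = 41 + 2Q so Q* = 10.5 and P* = 62.
With the tax, sellers need 35 more per unit: 125 - 6Q = 41 + 2Q + 35, so Q_t = 6.125. Buyers pay P_b = 88.25; sellers receive P_s = P_b - 35 = 53.25.
Consumers lose the trapezoid between P* and P_b out to Q_t plus the triangle from Q_t to Q*: change in CS = 112.5469 - 330.75 = -218.2031.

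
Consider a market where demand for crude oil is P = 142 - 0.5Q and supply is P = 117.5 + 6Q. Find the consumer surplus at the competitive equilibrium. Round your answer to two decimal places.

Set 142 - 0.5Q = 117.5 + 6Q, which gives 24.5 = 6.5Q, so Q* = 3.7692 and P* = 142 - 0.5(3.7692) = 140.1154.
Consumer surplus is the triangle under demand above P*: (1/2)(3.7692)(142 - 140.1154) = (1/2)(3.7692)(1.8846) = 3.5518.

3.55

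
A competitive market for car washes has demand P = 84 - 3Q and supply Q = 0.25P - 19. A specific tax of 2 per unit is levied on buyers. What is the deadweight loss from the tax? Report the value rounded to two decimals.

Rewriting supply in inverse form: P = 76 + 4Q.
Pre-tax equilibrium: 84 - 3Q = 76 + 4Q gives Q* = 1.1429, P* = 80.5714.
With the tax, buyers' net willingness to pay falls by 2: (84 - 2) - 3Q = 76 + 4Q, so Q_t = 0.8571. Buyers pay P_b = 81.4286; sellers receive P_s = P_b - 2 = 79.4286.
The welfare triangle lost has base Q* - Q_t = 0.2857 and height t = 2, so DWL = (1/2)(0.2857)(2) = 0.2857.

0.29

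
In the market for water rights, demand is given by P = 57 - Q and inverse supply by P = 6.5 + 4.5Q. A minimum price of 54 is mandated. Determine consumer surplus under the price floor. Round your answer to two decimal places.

4.50

Without the control, 57 - Q = 6.5 + 4.5Q so Q* = 9.1818 and P* = 47.8182.
At the floor price 54, quantity demanded is (57 - 54)/1 = 3; demand is the short side, so Q = 3 trades at P = 54.
CS is the triangle under demand above 54: (1/2)(3)(57 - 54) = 4.5.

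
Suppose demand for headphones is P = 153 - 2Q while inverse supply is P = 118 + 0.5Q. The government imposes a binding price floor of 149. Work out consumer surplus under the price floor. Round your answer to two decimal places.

4.00

Free-market equilibrium: 153 - 2Q = 118 + 0.5Q gives Q* = 14, P* = 125.
At the floor price 149, quantity demanded is (153 - 149)/2 = 2; demand is the short side, so Q = 2 trades at P = 149.
CS is the triangle under demand above 149: (1/2)(2)(153 - 149) = 4.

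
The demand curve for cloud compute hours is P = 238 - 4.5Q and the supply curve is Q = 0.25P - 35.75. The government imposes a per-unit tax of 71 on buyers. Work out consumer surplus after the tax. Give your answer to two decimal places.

Rewriting supply in inverse form: P = 143 + 4Q.
Pre-tax equilibrium: 238 - 4.5Q = 143 + 4Q gives Q* = 11.1765, P* = 187.7059.
With the tax, buyers' net willingness to pay falls by 71: (238 - 71) - 4.5Q = 143 + 4Q, so Q_t = 2.8235. Buyers pay P_b = 225.2941; sellers receive P_s = P_b - 71 = 154.2941.
Consumer surplus is the triangle under demand above P_b: (1/2)(2.8235)(238 - 225.2941) = 17.9377.

17.94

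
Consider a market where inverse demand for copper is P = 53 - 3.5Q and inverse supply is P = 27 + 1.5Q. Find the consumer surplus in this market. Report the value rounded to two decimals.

47.32

Setting demand equal to supply, 26 = 5Q, so Q* = 5.2 and P* = 34.8.
Consumer surplus is the triangle under demand above P*: (1/2)(5.2)(53 - 34.8) = (1/2)(5.2)(18.2) = 47.32.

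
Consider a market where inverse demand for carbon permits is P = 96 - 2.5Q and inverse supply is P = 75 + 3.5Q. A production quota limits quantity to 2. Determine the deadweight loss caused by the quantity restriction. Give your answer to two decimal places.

6.75

Without the quota, 96 - 2.5Q = 75 + 3.5Q gives Q* = 3.5.
At Q = 2 the demand price is 96 - 2.5(2) = 91 and the supply price is 75 + 3.5(2) = 82.
Deadweight loss is the triangle between the curves from 2 to 3.5: (1/2)(91 - 82)(3.5 - 2) = 6.75.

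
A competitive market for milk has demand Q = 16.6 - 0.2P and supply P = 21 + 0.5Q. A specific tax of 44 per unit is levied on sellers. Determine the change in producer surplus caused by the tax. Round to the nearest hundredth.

-29.09

Rewriting demand in inverse form: P = 83 - 5Q.
Pre-tax equilibrium: 83 - 5Q = 21 + 0.5Q gives Q* = 11.2727, P* = 26.6364.
With the tax, sellers need 44 more per unit: 83 - 5Q = 21 + 0.5Q + 44, so Q_t = 3.2727. Buyers pay P_b = 66.6364; sellers receive P_s = P_b - 44 = 22.6364.
Producers lose the trapezoid between P_s and P* out to Q_t plus the triangle from Q_t to Q*: change in PS = 2.6777 - 31.7686 = -29.0909.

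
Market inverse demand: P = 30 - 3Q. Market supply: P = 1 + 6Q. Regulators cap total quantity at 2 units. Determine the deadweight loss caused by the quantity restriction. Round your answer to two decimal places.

6.72

Without the quota, 30 - 3Q = 1 + 6Q gives Q* = 3.2222.
At Q = 2 the demand price is 30 - 3(2) = 24 and the supply price is 1 + 6(2) = 13.
DWL = (1/2)(gap between curves at 2) x (Q* - 2) = (1/2)(11)(1.2222) = 6.7222.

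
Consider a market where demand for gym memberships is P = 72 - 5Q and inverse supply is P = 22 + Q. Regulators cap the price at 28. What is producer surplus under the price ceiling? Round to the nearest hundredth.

18.00

Free-market equilibrium: 72 - 5Q = 22 + Q gives Q* = 8.3333, P* = 30.3333.
At the ceiling price 28, quantity supplied is (28 - 22)/1 = 6; supply is the short side, so Q = 6 trades at P = 28.
PS is the triangle above supply below 28: (1/2)(6)(28 - 22) = 18.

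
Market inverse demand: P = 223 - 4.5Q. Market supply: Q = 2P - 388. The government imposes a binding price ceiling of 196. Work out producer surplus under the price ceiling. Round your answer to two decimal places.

4.00

Rewriting supply in inverse form: P = 194 + 0.5Q.
Without the control, 223 - 4.5Q = 194 + 0.5Q so Q* = 5.8 and P* = 196.9.
At the ceiling price 196, quantity supplied is (196 - 194)/0.5 = 4; supply is the short side, so Q = 4 trades at P = 196.
PS is the triangle above supply below 196: (1/2)(4)(196 - 194) = 4.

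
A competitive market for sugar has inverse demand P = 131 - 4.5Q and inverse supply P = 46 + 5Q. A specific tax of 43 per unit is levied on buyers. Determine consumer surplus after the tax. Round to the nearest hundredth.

Without the tax, 131 - 4.5Q = 46 + 5Q so Q* = 8.9474 and P* = 90.7368.
A tax on buyers shifts demand down by 43: (131 - 43) - 4.5Q = 46 + 5Q, so Q_t = 4.4211. Buyers pay P_b = 111.1053; sellers receive P_s = P_b - 43 = 68.1053.
CS = (1/2)(Q_t)(131 - P_b) = (1/2)(4.4211)(19.8947) = 43.9778.

43.98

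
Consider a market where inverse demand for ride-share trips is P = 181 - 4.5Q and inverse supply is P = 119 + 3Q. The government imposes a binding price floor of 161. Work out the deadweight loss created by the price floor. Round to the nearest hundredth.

54.79

Without the control, 181 - 4.5Q = 119 + 3Q so Q* = 8.2667 and P* = 143.8.
At the floor price 161, quantity demanded is (181 - 161)/4.5 = 4.4444; demand is the short side, so Q = 4.4444 trades at P = 161.
The lost-trades triangle has base Q* - 4.4444 = 3.8222 and height equal to the gap between the curves at Q = 4.4444, which is 161 - 132.3333 = 28.6667. DWL = (1/2)(3.8222)(28.6667) = 54.7852.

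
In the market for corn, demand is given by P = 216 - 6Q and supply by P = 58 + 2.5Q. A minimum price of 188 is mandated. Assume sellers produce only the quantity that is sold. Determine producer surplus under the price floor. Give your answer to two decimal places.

579.44

Without the control, 216 - 6Q = 58 + 2.5Q so Q* = 18.5882 and P* = 104.4706.
At P = 188, buyers demand (216 - 188)/6 = 4.6667 while sellers would supply more, so the quantity traded is 4.6667 at price 188.
The supply price at Q = 4.6667 is 69.6667. PS is the trapezoid between 188 and supply over [0, 4.6667]: (1/2)[(188 - 58) + (188 - 69.6667)](4.6667) = 579.4444.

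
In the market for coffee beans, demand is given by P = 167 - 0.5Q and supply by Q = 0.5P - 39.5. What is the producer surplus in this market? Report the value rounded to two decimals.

1239.04

Rewriting supply in inverse form: P = 79 + 2Q.
Set 167 - 0.5Q = 79 + 2Q, which gives 88 = 2.5Q, so Q* = 35.2 and P* = 167 - 0.5(35.2) = 149.4.
Producer surplus is the triangle above supply below P*: (1/2)(35.2)(149.4 - 79) = (1/2)(35.2)(70.4) = 1239.04.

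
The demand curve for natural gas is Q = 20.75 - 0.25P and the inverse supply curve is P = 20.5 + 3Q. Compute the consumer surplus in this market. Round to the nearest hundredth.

Rewriting demand in inverse form: P = 83 - 4Q.
Equilibrium: 83 - 4Q = 20.5 + 3Q, so Q* = 8.9286 and P* = 47.2857.
Consumer surplus is the triangle under demand above P*: (1/2)(8.9286)(83 - 47.2857) = (1/2)(8.9286)(35.7143) = 159.4388.

159.44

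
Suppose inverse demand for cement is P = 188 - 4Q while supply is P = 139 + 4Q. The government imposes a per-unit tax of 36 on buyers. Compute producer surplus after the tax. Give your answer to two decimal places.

5.28

Pre-tax equilibrium: 188 - 4Q = 139 + 4Q gives Q* = 6.125, P* = 163.5.
With the tax, buyers' net willingness to pay falls by 36: (188 - 36) - 4Q = 139 + 4Q, so Q_t = 1.625. Buyers pay P_b = 181.5; sellers receive P_s = P_b - 36 = 145.5.
PS = (1/2)(Q_t)(P_s - 139) = (1/2)(1.625)(6.5) = 5.2812.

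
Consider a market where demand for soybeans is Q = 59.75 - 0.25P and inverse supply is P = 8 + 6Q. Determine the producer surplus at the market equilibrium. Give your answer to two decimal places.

1600.83

Rewriting demand in inverse form: P = 239 - 4Q.
Set 239 - 4Q = 8 + 6Q, which gives 231 = 10Q, so Q* = 23.1 and P* = 239 - 4(23.1) = 146.6.
The supply curve's price intercept is 8, so PS = (1/2)(Q*)(P* - 8) = (1/2)(23.1)(138.6) = 1600.83.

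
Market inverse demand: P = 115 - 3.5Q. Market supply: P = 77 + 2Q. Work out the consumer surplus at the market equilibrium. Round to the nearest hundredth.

83.54

Setting demand equal to supply, 38 = 5.5Q, so Q* = 6.9091 and P* = 90.8182.
CS is the area between the demand curve and P* from 0 to Q*: (1/2)(6.9091)(24.1818) = 83.5372.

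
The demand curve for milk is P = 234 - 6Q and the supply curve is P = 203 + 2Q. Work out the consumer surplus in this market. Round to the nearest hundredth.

45.05

Setting demand equal to supply, 31 = 8Q, so Q* = 3.875 and P* = 210.75.
Consumer surplus is the triangle under demand above P*: (1/2)(3.875)(234 - 210.75) = (1/2)(3.875)(23.25) = 45.0469.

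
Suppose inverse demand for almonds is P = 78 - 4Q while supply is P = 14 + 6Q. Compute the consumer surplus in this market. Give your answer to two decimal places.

81.92

Equilibrium: 78 - 4Q = 14 + 6Q, so Q* = 6.4 and P* = 52.4.
Consumer surplus is the triangle under demand above P*: (1/2)(6.4)(78 - 52.4) = (1/2)(6.4)(25.6) = 81.92.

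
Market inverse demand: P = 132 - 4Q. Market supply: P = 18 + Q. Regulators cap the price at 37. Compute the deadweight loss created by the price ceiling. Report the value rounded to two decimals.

Without the control, 132 - 4Q = 18 + Q so Q* = 22.8 and P* = 40.8.
At the ceiling price 37, quantity supplied is (37 - 18)/1 = 19; supply is the short side, so Q = 19 trades at P = 37.
At Q = 19 the demand price is 56 and the supply price is 37. Deadweight loss is the triangle between the curves from 19 to 22.8: (1/2)(56 - 37)(22.8 - 19) = 36.1.

36.10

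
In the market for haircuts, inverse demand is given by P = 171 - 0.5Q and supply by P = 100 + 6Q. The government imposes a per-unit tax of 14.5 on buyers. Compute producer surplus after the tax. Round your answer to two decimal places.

Without the tax, 171 - 0.5Q = 100 + 6Q so Q* = 10.9231 and P* = 165.5385.
A tax on buyers shifts demand down by 14.5: (171 - 14.5) - 0.5Q = 100 + 6Q, so Q_t = 8.6923. Buyers pay P_b = 166.6538; sellers receive P_s = P_b - 14.5 = 152.1538.
Producer surplus is the triangle above supply below P_s: (1/2)(8.6923)(152.1538 - 100) = 226.6686.

226.67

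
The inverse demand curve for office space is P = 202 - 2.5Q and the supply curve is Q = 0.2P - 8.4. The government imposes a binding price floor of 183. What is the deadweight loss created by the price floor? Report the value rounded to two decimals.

Rewriting supply in inverse form: P = 42 + 5Q.
Without the control, 202 - 2.5Q = 42 + 5Q so Q* = 21.3333 and P* = 148.6667.
At P = 183, buyers demand (202 - 183)/2.5 = 7.6 while sellers would supply more, so the quantity traded is 7.6 at price 183.
The lost-trades triangle has base Q* - 7.6 = 13.7333 and height equal to the gap between the curves at Q = 7.6, which is 183 - 80 = 103. DWL = (1/2)(13.7333)(103) = 707.2667.

707.27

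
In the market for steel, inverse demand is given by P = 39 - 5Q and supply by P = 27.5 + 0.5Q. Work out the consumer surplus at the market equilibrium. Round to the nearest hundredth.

10.93

Set 39 - 5Q = 27.5 + 0.5Q, which gives 11.5 = 5.5Q, so Q* = 2.0909 and P* = 39 - 5(2.0909) = 28.5455.
Consumer surplus is the triangle under demand above P*: (1/2)(2.0909)(39 - 28.5455) = (1/2)(2.0909)(10.4545) = 10.9298.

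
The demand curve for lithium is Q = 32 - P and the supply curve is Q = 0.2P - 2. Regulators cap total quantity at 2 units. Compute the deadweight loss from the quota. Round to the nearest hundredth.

Rewriting demand in inverse form: P = 32 - Q.
Rewriting supply in inverse form: P = 10 + 5Q.
Without the quota, 32 - Q = 10 + 5Q gives Q* = 3.6667.
At Q = 2 the demand price is 32 - (2) = 30 and the supply price is 10 + 5(2) = 20.
Deadweight loss is the triangle between the curves from 2 to 3.6667: (1/2)(30 - 20)(3.6667 - 2) = 8.3333.

8.33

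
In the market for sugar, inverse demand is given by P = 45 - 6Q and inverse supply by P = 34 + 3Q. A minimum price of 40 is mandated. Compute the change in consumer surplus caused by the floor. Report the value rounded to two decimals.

Without the control, 45 - 6Q = 34 + 3Q so Q* = 1.2222 and P* = 37.6667.
At P = 40, buyers demand (45 - 40)/6 = 0.8333 while sellers would supply more, so the quantity traded is 0.8333 at price 40.
CS goes from (1/2)(1.2222)(7.3333) = 4.4815 to 2.0833 (computed as (45 - 40)(0.8333) - (1/2)(6)(0.8333)^2), a change of -2.3981.

-2.40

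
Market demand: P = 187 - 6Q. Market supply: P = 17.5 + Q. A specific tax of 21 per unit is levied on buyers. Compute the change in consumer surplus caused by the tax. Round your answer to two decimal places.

Pre-tax equilibrium: 187 - 6Q = 17.5 + Q gives Q* = 24.2143, P* = 41.7143.
With the tax, buyers' net willingness to pay falls by 21: (187 - 21) - 6Q = 17.5 + Q, so Q_t = 21.2143. Buyers pay P_b = 59.7143; sellers receive P_s = P_b - 21 = 38.7143.
Consumers lose the trapezoid between P* and P_b out to Q_t plus the triangle from Q_t to Q*: change in CS = 1350.1378 - 1758.9949 = -408.8571.

-408.86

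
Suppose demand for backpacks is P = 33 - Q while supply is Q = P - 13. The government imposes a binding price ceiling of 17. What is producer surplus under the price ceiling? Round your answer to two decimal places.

8.00

Rewriting supply in inverse form: P = 13 + Q.
Free-market equilibrium: 33 - Q = 13 + Q gives Q* = 10, P* = 23.
At P = 17, sellers supply (17 - 13)/1 = 4 while buyers want more, so the quantity traded is 4 at price 17.
PS is the triangle above supply below 17: (1/2)(4)(17 - 13) = 8.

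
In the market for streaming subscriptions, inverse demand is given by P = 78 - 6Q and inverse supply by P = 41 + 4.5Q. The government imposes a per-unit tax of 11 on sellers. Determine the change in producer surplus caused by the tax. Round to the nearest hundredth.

-14.14

Pre-tax equilibrium: 78 - 6Q = 41 + 4.5Q gives Q* = 3.5238, P* = 56.8571.
A tax on sellers shifts supply up by 11: 78 - 6Q = 41 + 4.5Q + 11, so Q_t = 2.4762. Buyers pay P_b = 63.1429; sellers receive P_s = P_b - 11 = 52.1429.
PS falls from (1/2)(3.5238)(15.8571) = 27.9388 to (1/2)(2.4762)(11.1429) = 13.7959, a change of -14.1429.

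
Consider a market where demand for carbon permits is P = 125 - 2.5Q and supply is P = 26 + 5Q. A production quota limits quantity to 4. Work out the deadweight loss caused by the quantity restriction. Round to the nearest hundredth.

Without the quota, 125 - 2.5Q = 26 + 5Q gives Q* = 13.2.
At Q = 4 the demand price is 125 - 2.5(4) = 115 and the supply price is 26 + 5(4) = 46.
Deadweight loss is the triangle between the curves from 4 to 13.2: (1/2)(115 - 46)(13.2 - 4) = 317.4.

317.40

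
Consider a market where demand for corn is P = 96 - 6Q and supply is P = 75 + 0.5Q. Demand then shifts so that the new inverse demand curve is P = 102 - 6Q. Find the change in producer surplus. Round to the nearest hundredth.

Initial equilibrium: Q_0 = 3.2308, P_0 = 76.6154; CS_0 = (1/2)(3.2308)(19.3846) = 31.3136, PS_0 = (1/2)(3.2308)(1.6154) = 2.6095.
New equilibrium: 102 - 6Q = 75 + 0.5Q gives Q_1 = 4.1538, P_1 = 77.0769; CS_1 = 51.7633, PS_1 = 4.3136.
Change in producer surplus = 4.3136 - 2.6095 = 1.7041.

1.70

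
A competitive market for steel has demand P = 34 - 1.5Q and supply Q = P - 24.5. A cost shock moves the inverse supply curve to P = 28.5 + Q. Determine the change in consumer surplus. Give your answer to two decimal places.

Rewriting supply in inverse form: P = 24.5 + Q.
Initial equilibrium: Q_0 = 3.8, P_0 = 28.3; CS_0 = (1/2)(3.8)(5.7) = 10.83, PS_0 = (1/2)(3.8)(3.8) = 7.22.
New equilibrium: 34 - 1.5Q = 28.5 + Q gives Q_1 = 2.2, P_1 = 30.7; CS_1 = 3.63, PS_1 = 2.42.
Change in consumer surplus = 3.63 - 10.83 = -7.2.

-7.20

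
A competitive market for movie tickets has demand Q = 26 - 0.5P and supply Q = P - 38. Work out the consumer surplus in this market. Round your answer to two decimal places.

21.78

Rewriting demand in inverse form: P = 52 - 2Q.
Rewriting supply in inverse form: P = 38 + Q.
Equilibrium: 52 - 2Q = 38 + Q, so Q* = 4.6667 and P* = 42.6667.
The demand choke price is 52, so CS = (1/2)(Q*)(52 - P*) = (1/2)(4.6667)(9.3333) = 21.7778.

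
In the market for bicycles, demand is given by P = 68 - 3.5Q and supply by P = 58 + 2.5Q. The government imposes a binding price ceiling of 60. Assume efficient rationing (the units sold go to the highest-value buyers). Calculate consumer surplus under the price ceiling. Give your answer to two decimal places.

5.28

Without the control, 68 - 3.5Q = 58 + 2.5Q so Q* = 1.6667 and P* = 62.1667.
At the ceiling price 60, quantity supplied is (60 - 58)/2.5 = 0.8; supply is the short side, so Q = 0.8 trades at P = 60.
The demand price at Q = 0.8 is 65.2. CS is the trapezoid between demand and 60 over [0, 0.8]: (1/2)[(68 - 60) + (65.2 - 60)](0.8) = 5.28.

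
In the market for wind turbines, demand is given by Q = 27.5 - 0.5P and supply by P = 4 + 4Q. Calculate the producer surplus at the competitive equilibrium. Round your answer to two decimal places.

Rewriting demand in inverse form: P = 55 - 2Q.
Set 55 - 2Q = 4 + 4Q, which gives 51 = 6Q, so Q* = 8.5 and P* = 55 - 2(8.5) = 38.
Producer surplus is the triangle above supply below P*: (1/2)(8.5)(38 - 4) = (1/2)(8.5)(34) = 144.5.

144.50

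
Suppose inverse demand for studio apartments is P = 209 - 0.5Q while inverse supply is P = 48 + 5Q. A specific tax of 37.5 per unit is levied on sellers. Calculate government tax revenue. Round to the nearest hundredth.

842.05

Without the tax, 209 - 0.5Q = 48 + 5Q so Q* = 29.2727 and P* = 194.3636.
A tax on sellers shifts supply up by 37.5: 209 - 0.5Q = 48 + 5Q + 37.5, so Q_t = 22.4545. Buyers pay P_b = 197.7727; sellers receive P_s = P_b - 37.5 = 160.2727.
Revenue is the tax times quantity traded: 37.5 x 22.4545 = 842.0455.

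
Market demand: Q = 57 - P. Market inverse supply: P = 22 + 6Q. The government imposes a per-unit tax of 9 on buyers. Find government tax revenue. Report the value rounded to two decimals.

33.43

Rewriting demand in inverse form: P = 57 - Q.
Without the tax, 57 - Q = 22 + 6Q so Q* = 5 and P* = 52.
A tax on buyers shifts demand down by 9: (57 - 9) - Q = 22 + 6Q, so Q_t = 3.7143. Buyers pay P_b = 53.2857; sellers receive P_s = P_b - 9 = 44.2857.
Revenue is the tax times quantity traded: 9 x 3.7143 = 33.4286.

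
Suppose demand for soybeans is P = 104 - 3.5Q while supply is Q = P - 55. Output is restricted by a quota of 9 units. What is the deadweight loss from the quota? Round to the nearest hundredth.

Rewriting supply in inverse form: P = 55 + Q.
Without the quota, 104 - 3.5Q = 55 + Q gives Q* = 10.8889.
At Q = 9 the demand price is 104 - 3.5(9) = 72.5 and the supply price is 55 + (9) = 64.
Deadweight loss is the triangle between the curves from 9 to 10.8889: (1/2)(72.5 - 64)(10.8889 - 9) = 8.0278.

8.03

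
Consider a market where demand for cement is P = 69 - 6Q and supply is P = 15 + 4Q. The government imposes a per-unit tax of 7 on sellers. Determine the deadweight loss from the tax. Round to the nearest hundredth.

Without the tax, 69 - 6Q = 15 + 4Q so Q* = 5.4 and P* = 36.6.
A tax on sellers shifts supply up by 7: 69 - 6Q = 15 + 4Q + 7, so Q_t = 4.7. Buyers pay P_b = 40.8; sellers receive P_s = P_b - 7 = 33.8.
Deadweight loss is the triangle between the curves from Q_t to Q*: (1/2)(5.4 - 4.7)(7) = 2.45.

2.45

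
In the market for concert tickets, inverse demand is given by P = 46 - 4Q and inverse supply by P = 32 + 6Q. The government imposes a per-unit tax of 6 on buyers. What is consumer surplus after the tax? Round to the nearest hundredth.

Pre-tax equilibrium: 46 - 4Q = 32 + 6Q gives Q* = 1.4, P* = 40.4.
With the tax, buyers' net willingness to pay falls by 6: (46 - 6) - 4Q = 32 + 6Q, so Q_t = 0.8. Buyers pay P_b = 42.8; sellers receive P_s = P_b - 6 = 36.8.
Consumer surplus is the triangle under demand above P_b: (1/2)(0.8)(46 - 42.8) = 1.28.

1.28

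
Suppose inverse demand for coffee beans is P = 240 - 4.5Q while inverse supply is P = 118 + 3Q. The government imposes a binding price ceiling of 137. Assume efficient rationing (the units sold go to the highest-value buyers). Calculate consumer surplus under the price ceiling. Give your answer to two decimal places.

562.08

Free-market equilibrium: 240 - 4.5Q = 118 + 3Q gives Q* = 16.2667, P* = 166.8.
At the ceiling price 137, quantity supplied is (137 - 118)/3 = 6.3333; supply is the short side, so Q = 6.3333 trades at P = 137.
The demand price at Q = 6.3333 is 211.5. CS is the trapezoid between demand and 137 over [0, 6.3333]: (1/2)[(240 - 137) + (211.5 - 137)](6.3333) = 562.0833.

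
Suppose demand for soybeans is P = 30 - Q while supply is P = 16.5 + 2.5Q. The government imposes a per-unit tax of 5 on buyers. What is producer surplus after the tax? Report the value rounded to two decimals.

7.37

Pre-tax equilibrium: 30 - Q = 16.5 + 2.5Q gives Q* = 3.8571, P* = 26.1429.
With the tax, buyers' net willingness to pay falls by 5: (30 - 5) - Q = 16.5 + 2.5Q, so Q_t = 2.4286. Buyers pay P_b = 27.5714; sellers receive P_s = P_b - 5 = 22.5714.
PS = (1/2)(Q_t)(P_s - 16.5) = (1/2)(2.4286)(6.0714) = 7.3724.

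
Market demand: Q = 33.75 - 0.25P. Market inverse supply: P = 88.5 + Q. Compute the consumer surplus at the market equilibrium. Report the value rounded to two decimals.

172.98

Rewriting demand in inverse form: P = 135 - 4Q.
Equilibrium: 135 - 4Q = 88.5 + Q, so Q* = 9.3 and P* = 97.8.
CS is the area between the demand curve and P* from 0 to Q*: (1/2)(9.3)(37.2) = 172.98.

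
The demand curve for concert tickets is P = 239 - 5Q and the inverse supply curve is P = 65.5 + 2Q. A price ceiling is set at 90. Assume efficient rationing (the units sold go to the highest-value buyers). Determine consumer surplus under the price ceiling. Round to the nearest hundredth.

Without the control, 239 - 5Q = 65.5 + 2Q so Q* = 24.7857 and P* = 115.0714.
At P = 90, sellers supply (90 - 65.5)/2 = 12.25 while buyers want more, so the quantity traded is 12.25 at price 90.
The demand price at Q = 12.25 is 177.75. CS is the trapezoid between demand and 90 over [0, 12.25]: (1/2)[(239 - 90) + (177.75 - 90)](12.25) = 1450.0938.

1450.09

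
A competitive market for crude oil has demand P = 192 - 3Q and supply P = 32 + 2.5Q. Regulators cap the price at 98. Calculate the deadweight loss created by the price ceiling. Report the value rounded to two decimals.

19.91

Free-market equilibrium: 192 - 3Q = 32 + 2.5Q gives Q* = 29.0909, P* = 104.7273.
At P = 98, sellers supply (98 - 32)/2.5 = 26.4 while buyers want more, so the quantity traded is 26.4 at price 98.
The lost-trades triangle has base Q* - 26.4 = 2.6909 and height equal to the gap between the curves at Q = 26.4, which is 112.8 - 98 = 14.8. DWL = (1/2)(2.6909)(14.8) = 19.9127.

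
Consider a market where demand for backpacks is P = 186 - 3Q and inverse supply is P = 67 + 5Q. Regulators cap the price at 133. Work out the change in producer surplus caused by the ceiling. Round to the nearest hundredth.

-117.56

Without the control, 186 - 3Q = 67 + 5Q so Q* = 14.875 and P* = 141.375.
At P = 133, sellers supply (133 - 67)/5 = 13.2 while buyers want more, so the quantity traded is 13.2 at price 133.
PS goes from (1/2)(14.875)(74.375) = 553.1641 to 435.6 (computed as (133 - 67)(13.2) - (1/2)(5)(13.2)^2), a change of -117.5641.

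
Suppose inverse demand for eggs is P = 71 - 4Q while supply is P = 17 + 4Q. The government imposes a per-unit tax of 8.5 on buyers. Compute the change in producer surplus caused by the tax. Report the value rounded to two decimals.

Pre-tax equilibrium: 71 - 4Q = 17 + 4Q gives Q* = 6.75, P* = 44.
A tax on buyers shifts demand down by 8.5: (71 - 8.5) - 4Q = 17 + 4Q, so Q_t = 5.6875. Buyers pay P_b = 48.25; sellers receive P_s = P_b - 8.5 = 39.75.
Producers lose the trapezoid between P_s and P* out to Q_t plus the triangle from Q_t to Q*: change in PS = 64.6953 - 91.125 = -26.4297.

-26.43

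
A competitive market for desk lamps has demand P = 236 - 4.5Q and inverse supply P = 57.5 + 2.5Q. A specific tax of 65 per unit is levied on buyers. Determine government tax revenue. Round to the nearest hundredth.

Pre-tax equilibrium: 236 - 4.5Q = 57.5 + 2.5Q gives Q* = 25.5, P* = 121.25.
With the tax, buyers' net willingness to pay falls by 65: (236 - 65) - 4.5Q = 57.5 + 2.5Q, so Q_t = 16.2143. Buyers pay P_b = 163.0357; sellers receive P_s = P_b - 65 = 98.0357.
Revenue is the tax times quantity traded: 65 x 16.2143 = 1053.9286.

1053.93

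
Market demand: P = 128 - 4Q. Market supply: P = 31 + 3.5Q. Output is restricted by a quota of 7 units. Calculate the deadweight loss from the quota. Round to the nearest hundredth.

Unrestricted equilibrium: Q* = (128 - 31)/(4 + 3.5) = 12.9333.
At Q = 7 the demand price is 128 - 4(7) = 100 and the supply price is 31 + 3.5(7) = 55.5.
DWL = (1/2)(gap between curves at 7) x (Q* - 7) = (1/2)(44.5)(5.9333) = 132.0167.

132.02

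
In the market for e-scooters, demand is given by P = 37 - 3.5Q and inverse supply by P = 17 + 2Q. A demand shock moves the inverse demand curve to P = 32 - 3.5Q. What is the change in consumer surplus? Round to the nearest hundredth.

Initial equilibrium: Q_0 = 3.6364, P_0 = 24.2727; CS_0 = (1/2)(3.6364)(12.7273) = 23.1405, PS_0 = (1/2)(3.6364)(7.2727) = 13.2231.
New equilibrium: 32 - 3.5Q = 17 + 2Q gives Q_1 = 2.7273, P_1 = 22.4545; CS_1 = 13.0165, PS_1 = 7.438.
Change in consumer surplus = 13.0165 - 23.1405 = -10.124.

-10.12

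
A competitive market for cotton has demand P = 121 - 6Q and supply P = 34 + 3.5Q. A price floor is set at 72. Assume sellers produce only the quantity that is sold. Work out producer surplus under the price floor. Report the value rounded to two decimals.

Without the control, 121 - 6Q = 34 + 3.5Q so Q* = 9.1579 and P* = 66.0526.
At P = 72, buyers demand (121 - 72)/6 = 8.1667 while sellers would supply more, so the quantity traded is 8.1667 at price 72.
The supply price at Q = 8.1667 is 62.5833. PS is the trapezoid between 72 and supply over [0, 8.1667]: (1/2)[(72 - 34) + (72 - 62.5833)](8.1667) = 193.6181.

193.62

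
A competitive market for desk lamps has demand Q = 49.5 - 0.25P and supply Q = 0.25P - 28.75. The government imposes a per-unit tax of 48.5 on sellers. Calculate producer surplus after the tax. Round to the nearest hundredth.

Rewriting demand in inverse form: P = 198 - 4Q.
Rewriting supply in inverse form: P = 115 + 4Q.
Pre-tax equilibrium: 198 - 4Q = 115 + 4Q gives Q* = 10.375, P* = 156.5.
With the tax, sellers need 48.5 more per unit: 198 - 4Q = 115 + 4Q + 48.5, so Q_t = 4.3125. Buyers pay P_b = 180.75; sellers receive P_s = P_b - 48.5 = 132.25.
PS = (1/2)(Q_t)(P_s - 115) = (1/2)(4.3125)(17.25) = 37.1953.

37.20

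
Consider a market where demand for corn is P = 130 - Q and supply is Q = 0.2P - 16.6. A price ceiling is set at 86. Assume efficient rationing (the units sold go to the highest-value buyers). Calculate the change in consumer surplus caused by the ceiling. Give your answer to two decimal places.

Rewriting supply in inverse form: P = 83 + 5Q.
Free-market equilibrium: 130 - Q = 83 + 5Q gives Q* = 7.8333, P* = 122.1667.
At P = 86, sellers supply (86 - 83)/5 = 0.6 while buyers want more, so the quantity traded is 0.6 at price 86.
CS goes from (1/2)(7.8333)(7.8333) = 30.6806 to 26.22 (computed as (130 - 86)(0.6) - (1/2)(1)(0.6)^2), a change of -4.4606.

-4.46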